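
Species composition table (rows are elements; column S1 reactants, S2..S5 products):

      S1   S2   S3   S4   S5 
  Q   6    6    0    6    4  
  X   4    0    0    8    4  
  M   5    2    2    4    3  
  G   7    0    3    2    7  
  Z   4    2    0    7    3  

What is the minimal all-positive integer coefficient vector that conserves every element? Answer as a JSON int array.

Coefficients: [5, 2, 4, 1, 3]

Q: 5·6 = 30 | 2·6+4·0+1·6+3·4 = 30
X: 5·4 = 20 | 2·0+4·0+1·8+3·4 = 20
M: 5·5 = 25 | 2·2+4·2+1·4+3·3 = 25
G: 5·7 = 35 | 2·0+4·3+1·2+3·7 = 35
Z: 5·4 = 20 | 2·2+4·0+1·7+3·3 = 20
gcd(5,2,4,1,3) = 1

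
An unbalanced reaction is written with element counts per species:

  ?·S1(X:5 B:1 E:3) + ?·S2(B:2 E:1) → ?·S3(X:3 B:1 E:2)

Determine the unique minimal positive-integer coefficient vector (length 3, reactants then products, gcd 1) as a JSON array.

Coefficients: [3, 1, 5]

X: 3·5+1·0 = 15 | 5·3 = 15
B: 3·1+1·2 = 5 | 5·1 = 5
E: 3·3+1·1 = 10 | 5·2 = 10
gcd(3,1,5) = 1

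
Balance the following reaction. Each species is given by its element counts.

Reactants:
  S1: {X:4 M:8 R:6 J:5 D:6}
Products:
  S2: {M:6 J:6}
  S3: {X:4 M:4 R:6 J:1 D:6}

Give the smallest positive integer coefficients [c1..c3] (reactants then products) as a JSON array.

Coefficients: [3, 2, 3]

X: 3·4 = 12 | 2·0+3·4 = 12
M: 3·8 = 24 | 2·6+3·4 = 24
R: 3·6 = 18 | 2·0+3·6 = 18
J: 3·5 = 15 | 2·6+3·1 = 15
D: 3·6 = 18 | 2·0+3·6 = 18
gcd(3,2,3) = 1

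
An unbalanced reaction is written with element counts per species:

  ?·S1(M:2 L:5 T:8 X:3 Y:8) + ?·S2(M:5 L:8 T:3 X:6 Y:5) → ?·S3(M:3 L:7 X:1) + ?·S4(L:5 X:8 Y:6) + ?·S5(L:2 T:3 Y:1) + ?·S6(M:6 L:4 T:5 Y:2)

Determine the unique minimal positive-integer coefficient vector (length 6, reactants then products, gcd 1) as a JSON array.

Coefficients: [1, 5, 1, 4, 1, 4]

M: 1·2+5·5 = 27 | 1·3+4·0+1·0+4·6 = 27
L: 1·5+5·8 = 45 | 1·7+4·5+1·2+4·4 = 45
T: 1·8+5·3 = 23 | 1·0+4·0+1·3+4·5 = 23
X: 1·3+5·6 = 33 | 1·1+4·8+1·0+4·0 = 33
Y: 1·8+5·5 = 33 | 1·0+4·6+1·1+4·2 = 33
gcd(1,5,1,4,1,4) = 1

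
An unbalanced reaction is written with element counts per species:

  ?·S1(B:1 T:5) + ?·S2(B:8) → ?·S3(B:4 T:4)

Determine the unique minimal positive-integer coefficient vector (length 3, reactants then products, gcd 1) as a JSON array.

B: 4·1+2·8 = 20 | 5·4 = 20
T: 4·5+2·0 = 20 | 5·4 = 20
gcd(4,2,5) = 1

Coefficients: [4, 2, 5]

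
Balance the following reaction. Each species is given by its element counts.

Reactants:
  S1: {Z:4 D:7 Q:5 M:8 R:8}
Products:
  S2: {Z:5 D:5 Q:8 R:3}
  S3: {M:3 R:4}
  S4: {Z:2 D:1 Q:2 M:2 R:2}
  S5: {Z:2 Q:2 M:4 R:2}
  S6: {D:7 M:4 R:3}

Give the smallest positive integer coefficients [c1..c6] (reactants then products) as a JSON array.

Coefficients: [6, 2, 4, 4, 3, 4]

Z: 6·4 = 24 | 2·5+4·0+4·2+3·2+4·0 = 24
D: 6·7 = 42 | 2·5+4·0+4·1+3·0+4·7 = 42
Q: 6·5 = 30 | 2·8+4·0+4·2+3·2+4·0 = 30
M: 6·8 = 48 | 2·0+4·3+4·2+3·4+4·4 = 48
R: 6·8 = 48 | 2·3+4·4+4·2+3·2+4·3 = 48
gcd(6,2,4,4,3,4) = 1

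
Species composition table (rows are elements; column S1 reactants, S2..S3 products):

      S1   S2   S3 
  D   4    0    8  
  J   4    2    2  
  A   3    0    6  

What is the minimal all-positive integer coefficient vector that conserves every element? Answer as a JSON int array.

Coefficients: [2, 3, 1]

D: 2·4 = 8 | 3·0+1·8 = 8
J: 2·4 = 8 | 3·2+1·2 = 8
A: 2·3 = 6 | 3·0+1·6 = 6
gcd(2,3,1) = 1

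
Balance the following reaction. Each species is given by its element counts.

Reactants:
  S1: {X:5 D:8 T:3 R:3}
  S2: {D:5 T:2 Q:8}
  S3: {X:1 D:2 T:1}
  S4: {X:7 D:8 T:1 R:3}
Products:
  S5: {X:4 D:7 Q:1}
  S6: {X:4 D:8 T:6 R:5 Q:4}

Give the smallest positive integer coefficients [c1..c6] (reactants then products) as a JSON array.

X: 4·5+2·0+1·1+1·7 = 28 | 4·4+3·4 = 28
D: 4·8+2·5+1·2+1·8 = 52 | 4·7+3·8 = 52
T: 4·3+2·2+1·1+1·1 = 18 | 4·0+3·6 = 18
R: 4·3+2·0+1·0+1·3 = 15 | 4·0+3·5 = 15
Q: 4·0+2·8+1·0+1·0 = 16 | 4·1+3·4 = 16
gcd(4,2,1,1,4,3) = 1

Coefficients: [4, 2, 1, 1, 4, 3]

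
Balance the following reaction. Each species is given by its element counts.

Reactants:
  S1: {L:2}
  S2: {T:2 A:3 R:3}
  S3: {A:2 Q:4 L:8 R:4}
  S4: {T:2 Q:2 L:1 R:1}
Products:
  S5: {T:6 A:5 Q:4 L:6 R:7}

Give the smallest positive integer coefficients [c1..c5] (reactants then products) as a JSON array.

T: 5·0+6·2+1·0+6·2 = 24 | 4·6 = 24
A: 5·0+6·3+1·2+6·0 = 20 | 4·5 = 20
Q: 5·0+6·0+1·4+6·2 = 16 | 4·4 = 16
L: 5·2+6·0+1·8+6·1 = 24 | 4·6 = 24
R: 5·0+6·3+1·4+6·1 = 28 | 4·7 = 28
gcd(5,6,1,6,4) = 1

Coefficients: [5, 6, 1, 6, 4]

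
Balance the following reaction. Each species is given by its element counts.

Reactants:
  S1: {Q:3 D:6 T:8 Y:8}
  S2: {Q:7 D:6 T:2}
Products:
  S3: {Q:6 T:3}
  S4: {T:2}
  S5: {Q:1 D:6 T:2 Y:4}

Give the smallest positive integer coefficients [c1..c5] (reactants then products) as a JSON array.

Coefficients: [3, 3, 4, 3, 6]

Q: 3·3+3·7 = 30 | 4·6+3·0+6·1 = 30
D: 3·6+3·6 = 36 | 4·0+3·0+6·6 = 36
T: 3·8+3·2 = 30 | 4·3+3·2+6·2 = 30
Y: 3·8+3·0 = 24 | 4·0+3·0+6·4 = 24
gcd(3,3,4,3,6) = 1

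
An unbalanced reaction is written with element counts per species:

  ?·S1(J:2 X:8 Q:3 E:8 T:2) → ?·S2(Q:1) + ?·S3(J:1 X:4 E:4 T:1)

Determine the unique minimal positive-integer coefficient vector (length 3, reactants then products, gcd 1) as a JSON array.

J: 1·2 = 2 | 3·0+2·1 = 2
X: 1·8 = 8 | 3·0+2·4 = 8
Q: 1·3 = 3 | 3·1+2·0 = 3
E: 1·8 = 8 | 3·0+2·4 = 8
T: 1·2 = 2 | 3·0+2·1 = 2
gcd(1,3,2) = 1

Coefficients: [1, 3, 2]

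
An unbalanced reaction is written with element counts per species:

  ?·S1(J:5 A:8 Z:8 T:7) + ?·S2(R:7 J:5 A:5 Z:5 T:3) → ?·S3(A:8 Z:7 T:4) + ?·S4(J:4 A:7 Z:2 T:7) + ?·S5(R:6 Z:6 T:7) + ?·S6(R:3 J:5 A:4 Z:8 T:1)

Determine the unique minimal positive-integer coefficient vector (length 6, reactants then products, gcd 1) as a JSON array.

Coefficients: [6, 3, 1, 5, 1, 5]

R: 6·0+3·7 = 21 | 1·0+5·0+1·6+5·3 = 21
J: 6·5+3·5 = 45 | 1·0+5·4+1·0+5·5 = 45
A: 6·8+3·5 = 63 | 1·8+5·7+1·0+5·4 = 63
Z: 6·8+3·5 = 63 | 1·7+5·2+1·6+5·8 = 63
T: 6·7+3·3 = 51 | 1·4+5·7+1·7+5·1 = 51
gcd(6,3,1,5,1,5) = 1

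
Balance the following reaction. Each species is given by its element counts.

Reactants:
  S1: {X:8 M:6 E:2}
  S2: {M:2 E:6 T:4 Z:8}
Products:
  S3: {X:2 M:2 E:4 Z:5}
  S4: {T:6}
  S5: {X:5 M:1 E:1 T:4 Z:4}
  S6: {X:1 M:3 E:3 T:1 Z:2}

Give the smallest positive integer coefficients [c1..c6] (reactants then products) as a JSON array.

X: 3·8+5·0 = 24 | 4·2+1·0+2·5+6·1 = 24
M: 3·6+5·2 = 28 | 4·2+1·0+2·1+6·3 = 28
E: 3·2+5·6 = 36 | 4·4+1·0+2·1+6·3 = 36
T: 3·0+5·4 = 20 | 4·0+1·6+2·4+6·1 = 20
Z: 3·0+5·8 = 40 | 4·5+1·0+2·4+6·2 = 40
gcd(3,5,4,1,2,6) = 1

Coefficients: [3, 5, 4, 1, 2, 6]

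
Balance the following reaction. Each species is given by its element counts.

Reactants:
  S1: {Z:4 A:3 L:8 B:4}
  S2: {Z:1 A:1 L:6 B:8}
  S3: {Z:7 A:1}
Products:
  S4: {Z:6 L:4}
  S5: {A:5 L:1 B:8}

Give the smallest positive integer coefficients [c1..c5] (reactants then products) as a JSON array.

Z: 2·4+1·1+3·7 = 30 | 5·6+2·0 = 30
A: 2·3+1·1+3·1 = 10 | 5·0+2·5 = 10
L: 2·8+1·6+3·0 = 22 | 5·4+2·1 = 22
B: 2·4+1·8+3·0 = 16 | 5·0+2·8 = 16
gcd(2,1,3,5,2) = 1

Coefficients: [2, 1, 3, 5, 2]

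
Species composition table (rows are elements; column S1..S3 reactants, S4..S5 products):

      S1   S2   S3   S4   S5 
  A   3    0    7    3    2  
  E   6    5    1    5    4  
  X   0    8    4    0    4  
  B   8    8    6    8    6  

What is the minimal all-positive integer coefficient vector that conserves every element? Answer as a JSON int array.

Coefficients: [4, 2, 1, 3, 5]

A: 4·3+2·0+1·7 = 19 | 3·3+5·2 = 19
E: 4·6+2·5+1·1 = 35 | 3·5+5·4 = 35
X: 4·0+2·8+1·4 = 20 | 3·0+5·4 = 20
B: 4·8+2·8+1·6 = 54 | 3·8+5·6 = 54
gcd(4,2,1,3,5) = 1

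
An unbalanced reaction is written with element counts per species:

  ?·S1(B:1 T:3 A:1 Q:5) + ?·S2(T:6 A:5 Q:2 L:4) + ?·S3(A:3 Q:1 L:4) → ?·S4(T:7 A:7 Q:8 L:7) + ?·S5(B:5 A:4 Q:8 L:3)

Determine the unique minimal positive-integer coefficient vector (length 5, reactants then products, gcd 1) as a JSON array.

B: 5·1+1·0+5·0 = 5 | 3·0+1·5 = 5
T: 5·3+1·6+5·0 = 21 | 3·7+1·0 = 21
A: 5·1+1·5+5·3 = 25 | 3·7+1·4 = 25
Q: 5·5+1·2+5·1 = 32 | 3·8+1·8 = 32
L: 5·0+1·4+5·4 = 24 | 3·7+1·3 = 24
gcd(5,1,5,3,1) = 1

Coefficients: [5, 1, 5, 3, 1]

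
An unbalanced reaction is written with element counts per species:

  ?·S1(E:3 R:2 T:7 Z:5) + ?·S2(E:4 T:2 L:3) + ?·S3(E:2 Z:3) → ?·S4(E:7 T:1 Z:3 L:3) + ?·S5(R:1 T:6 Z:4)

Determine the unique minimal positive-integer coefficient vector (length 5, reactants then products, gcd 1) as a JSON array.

Coefficients: [1, 5, 6, 5, 2]

E: 1·3+5·4+6·2 = 35 | 5·7+2·0 = 35
R: 1·2+5·0+6·0 = 2 | 5·0+2·1 = 2
T: 1·7+5·2+6·0 = 17 | 5·1+2·6 = 17
Z: 1·5+5·0+6·3 = 23 | 5·3+2·4 = 23
L: 1·0+5·3+6·0 = 15 | 5·3+2·0 = 15
gcd(1,5,6,5,2) = 1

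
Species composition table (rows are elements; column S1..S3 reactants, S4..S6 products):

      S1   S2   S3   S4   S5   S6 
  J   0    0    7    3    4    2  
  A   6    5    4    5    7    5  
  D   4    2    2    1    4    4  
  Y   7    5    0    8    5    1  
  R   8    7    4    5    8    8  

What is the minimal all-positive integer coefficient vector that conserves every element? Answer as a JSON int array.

J: 6·0+4·0+6·7 = 42 | 4·3+5·4+5·2 = 42
A: 6·6+4·5+6·4 = 80 | 4·5+5·7+5·5 = 80
D: 6·4+4·2+6·2 = 44 | 4·1+5·4+5·4 = 44
Y: 6·7+4·5+6·0 = 62 | 4·8+5·5+5·1 = 62
R: 6·8+4·7+6·4 = 100 | 4·5+5·8+5·8 = 100
gcd(6,4,6,4,5,5) = 1

Coefficients: [6, 4, 6, 4, 5, 5]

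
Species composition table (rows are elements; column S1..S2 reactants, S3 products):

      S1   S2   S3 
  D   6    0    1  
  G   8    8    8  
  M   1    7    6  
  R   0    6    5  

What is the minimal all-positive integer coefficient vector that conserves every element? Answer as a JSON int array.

D: 1·6+5·0 = 6 | 6·1 = 6
G: 1·8+5·8 = 48 | 6·8 = 48
M: 1·1+5·7 = 36 | 6·6 = 36
R: 1·0+5·6 = 30 | 6·5 = 30
gcd(1,5,6) = 1

Coefficients: [1, 5, 6]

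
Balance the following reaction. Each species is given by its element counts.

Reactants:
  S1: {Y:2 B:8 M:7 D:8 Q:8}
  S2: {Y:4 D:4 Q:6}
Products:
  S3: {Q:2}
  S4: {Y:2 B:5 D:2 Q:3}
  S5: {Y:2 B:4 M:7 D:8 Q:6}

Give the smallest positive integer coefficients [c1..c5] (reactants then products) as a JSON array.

Y: 5·2+2·4 = 18 | 5·0+4·2+5·2 = 18
B: 5·8+2·0 = 40 | 5·0+4·5+5·4 = 40
M: 5·7+2·0 = 35 | 5·0+4·0+5·7 = 35
D: 5·8+2·4 = 48 | 5·0+4·2+5·8 = 48
Q: 5·8+2·6 = 52 | 5·2+4·3+5·6 = 52
gcd(5,2,5,4,5) = 1

Coefficients: [5, 2, 5, 4, 5]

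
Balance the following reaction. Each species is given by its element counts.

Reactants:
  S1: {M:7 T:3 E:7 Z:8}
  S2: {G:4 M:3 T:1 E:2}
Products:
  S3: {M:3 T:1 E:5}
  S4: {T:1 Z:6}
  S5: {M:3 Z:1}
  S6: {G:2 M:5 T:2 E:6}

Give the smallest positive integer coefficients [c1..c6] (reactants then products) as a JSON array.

G: 5·0+2·4 = 8 | 3·0+6·0+4·0+4·2 = 8
M: 5·7+2·3 = 41 | 3·3+6·0+4·3+4·5 = 41
T: 5·3+2·1 = 17 | 3·1+6·1+4·0+4·2 = 17
E: 5·7+2·2 = 39 | 3·5+6·0+4·0+4·6 = 39
Z: 5·8+2·0 = 40 | 3·0+6·6+4·1+4·0 = 40
gcd(5,2,3,6,4,4) = 1

Coefficients: [5, 2, 3, 6, 4, 4]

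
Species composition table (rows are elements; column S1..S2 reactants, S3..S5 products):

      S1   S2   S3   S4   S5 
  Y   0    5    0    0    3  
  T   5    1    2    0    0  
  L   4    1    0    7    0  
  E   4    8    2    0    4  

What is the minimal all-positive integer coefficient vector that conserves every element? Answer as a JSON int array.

Coefficients: [1, 3, 4, 1, 5]

Y: 1·0+3·5 = 15 | 4·0+1·0+5·3 = 15
T: 1·5+3·1 = 8 | 4·2+1·0+5·0 = 8
L: 1·4+3·1 = 7 | 4·0+1·7+5·0 = 7
E: 1·4+3·8 = 28 | 4·2+1·0+5·4 = 28
gcd(1,3,4,1,5) = 1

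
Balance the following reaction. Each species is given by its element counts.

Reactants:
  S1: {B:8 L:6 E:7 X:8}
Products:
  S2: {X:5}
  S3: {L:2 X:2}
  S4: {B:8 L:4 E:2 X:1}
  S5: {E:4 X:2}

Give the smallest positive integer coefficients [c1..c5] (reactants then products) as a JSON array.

Coefficients: [4, 2, 4, 4, 5]

B: 4·8 = 32 | 2·0+4·0+4·8+5·0 = 32
L: 4·6 = 24 | 2·0+4·2+4·4+5·0 = 24
E: 4·7 = 28 | 2·0+4·0+4·2+5·4 = 28
X: 4·8 = 32 | 2·5+4·2+4·1+5·2 = 32
gcd(4,2,4,4,5) = 1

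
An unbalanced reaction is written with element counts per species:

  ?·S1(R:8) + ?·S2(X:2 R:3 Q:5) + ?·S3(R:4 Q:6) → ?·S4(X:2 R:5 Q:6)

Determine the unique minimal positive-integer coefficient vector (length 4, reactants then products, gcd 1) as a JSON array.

Coefficients: [1, 6, 1, 6]

X: 1·0+6·2+1·0 = 12 | 6·2 = 12
R: 1·8+6·3+1·4 = 30 | 6·5 = 30
Q: 1·0+6·5+1·6 = 36 | 6·6 = 36
gcd(1,6,1,6) = 1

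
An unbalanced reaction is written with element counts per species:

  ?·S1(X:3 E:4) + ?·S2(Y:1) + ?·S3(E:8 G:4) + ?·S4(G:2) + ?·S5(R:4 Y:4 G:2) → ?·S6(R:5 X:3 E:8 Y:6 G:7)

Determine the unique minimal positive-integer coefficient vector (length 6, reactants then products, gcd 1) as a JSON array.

Coefficients: [4, 4, 2, 5, 5, 4]

R: 4·0+4·0+2·0+5·0+5·4 = 20 | 4·5 = 20
X: 4·3+4·0+2·0+5·0+5·0 = 12 | 4·3 = 12
E: 4·4+4·0+2·8+5·0+5·0 = 32 | 4·8 = 32
Y: 4·0+4·1+2·0+5·0+5·4 = 24 | 4·6 = 24
G: 4·0+4·0+2·4+5·2+5·2 = 28 | 4·7 = 28
gcd(4,4,2,5,5,4) = 1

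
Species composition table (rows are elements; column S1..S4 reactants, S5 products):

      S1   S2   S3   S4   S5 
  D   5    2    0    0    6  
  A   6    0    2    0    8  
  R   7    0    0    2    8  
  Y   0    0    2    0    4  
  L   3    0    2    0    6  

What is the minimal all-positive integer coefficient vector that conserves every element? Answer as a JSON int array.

D: 2·5+4·2+6·0+5·0 = 18 | 3·6 = 18
A: 2·6+4·0+6·2+5·0 = 24 | 3·8 = 24
R: 2·7+4·0+6·0+5·2 = 24 | 3·8 = 24
Y: 2·0+4·0+6·2+5·0 = 12 | 3·4 = 12
L: 2·3+4·0+6·2+5·0 = 18 | 3·6 = 18
gcd(2,4,6,5,3) = 1

Coefficients: [2, 4, 6, 5, 3]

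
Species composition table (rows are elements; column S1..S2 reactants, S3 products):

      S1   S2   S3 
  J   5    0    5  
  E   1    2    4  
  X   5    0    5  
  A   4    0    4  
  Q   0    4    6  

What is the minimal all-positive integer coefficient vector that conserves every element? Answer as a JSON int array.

J: 2·5+3·0 = 10 | 2·5 = 10
E: 2·1+3·2 = 8 | 2·4 = 8
X: 2·5+3·0 = 10 | 2·5 = 10
A: 2·4+3·0 = 8 | 2·4 = 8
Q: 2·0+3·4 = 12 | 2·6 = 12
gcd(2,3,2) = 1

Coefficients: [2, 3, 2]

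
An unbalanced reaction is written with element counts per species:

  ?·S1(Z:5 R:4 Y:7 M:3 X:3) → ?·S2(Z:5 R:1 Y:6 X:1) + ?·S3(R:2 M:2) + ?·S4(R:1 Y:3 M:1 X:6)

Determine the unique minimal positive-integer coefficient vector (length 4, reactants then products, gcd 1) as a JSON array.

Z: 3·5 = 15 | 3·5+4·0+1·0 = 15
R: 3·4 = 12 | 3·1+4·2+1·1 = 12
Y: 3·7 = 21 | 3·6+4·0+1·3 = 21
M: 3·3 = 9 | 3·0+4·2+1·1 = 9
X: 3·3 = 9 | 3·1+4·0+1·6 = 9
gcd(3,3,4,1) = 1

Coefficients: [3, 3, 4, 1]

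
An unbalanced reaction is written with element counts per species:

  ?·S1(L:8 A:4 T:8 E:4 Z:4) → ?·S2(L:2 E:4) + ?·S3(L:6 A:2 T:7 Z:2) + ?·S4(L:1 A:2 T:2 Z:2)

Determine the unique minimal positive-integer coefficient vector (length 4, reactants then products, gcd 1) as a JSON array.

L: 5·8 = 40 | 5·2+4·6+6·1 = 40
A: 5·4 = 20 | 5·0+4·2+6·2 = 20
T: 5·8 = 40 | 5·0+4·7+6·2 = 40
E: 5·4 = 20 | 5·4+4·0+6·0 = 20
Z: 5·4 = 20 | 5·0+4·2+6·2 = 20
gcd(5,5,4,6) = 1

Coefficients: [5, 5, 4, 6]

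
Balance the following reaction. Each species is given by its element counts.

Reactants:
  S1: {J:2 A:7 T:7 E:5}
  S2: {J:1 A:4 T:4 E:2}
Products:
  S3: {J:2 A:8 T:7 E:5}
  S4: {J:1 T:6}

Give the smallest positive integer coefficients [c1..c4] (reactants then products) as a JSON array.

J: 4·2+5·1 = 13 | 6·2+1·1 = 13
A: 4·7+5·4 = 48 | 6·8+1·0 = 48
T: 4·7+5·4 = 48 | 6·7+1·6 = 48
E: 4·5+5·2 = 30 | 6·5+1·0 = 30
gcd(4,5,6,1) = 1

Coefficients: [4, 5, 6, 1]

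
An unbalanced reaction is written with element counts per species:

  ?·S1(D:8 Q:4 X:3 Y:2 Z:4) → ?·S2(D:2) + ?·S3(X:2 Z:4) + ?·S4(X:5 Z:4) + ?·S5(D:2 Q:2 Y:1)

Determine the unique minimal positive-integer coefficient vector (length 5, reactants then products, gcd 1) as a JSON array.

D: 3·8 = 24 | 6·2+2·0+1·0+6·2 = 24
Q: 3·4 = 12 | 6·0+2·0+1·0+6·2 = 12
X: 3·3 = 9 | 6·0+2·2+1·5+6·0 = 9
Y: 3·2 = 6 | 6·0+2·0+1·0+6·1 = 6
Z: 3·4 = 12 | 6·0+2·4+1·4+6·0 = 12
gcd(3,6,2,1,6) = 1

Coefficients: [3, 6, 2, 1, 6]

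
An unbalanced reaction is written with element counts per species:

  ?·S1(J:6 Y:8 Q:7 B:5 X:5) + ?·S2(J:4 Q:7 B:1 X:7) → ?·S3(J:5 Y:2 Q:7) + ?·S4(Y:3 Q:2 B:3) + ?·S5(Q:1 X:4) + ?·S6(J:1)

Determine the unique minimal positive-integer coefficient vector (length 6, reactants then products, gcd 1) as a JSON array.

Coefficients: [1, 1, 1, 2, 3, 5]

J: 1·6+1·4 = 10 | 1·5+2·0+3·0+5·1 = 10
Y: 1·8+1·0 = 8 | 1·2+2·3+3·0+5·0 = 8
Q: 1·7+1·7 = 14 | 1·7+2·2+3·1+5·0 = 14
B: 1·5+1·1 = 6 | 1·0+2·3+3·0+5·0 = 6
X: 1·5+1·7 = 12 | 1·0+2·0+3·4+5·0 = 12
gcd(1,1,1,2,3,5) = 1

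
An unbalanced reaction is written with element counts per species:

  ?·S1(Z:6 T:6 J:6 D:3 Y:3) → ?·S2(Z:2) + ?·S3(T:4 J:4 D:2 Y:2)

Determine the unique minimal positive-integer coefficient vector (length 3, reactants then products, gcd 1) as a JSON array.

Coefficients: [2, 6, 3]

Z: 2·6 = 12 | 6·2+3·0 = 12
T: 2·6 = 12 | 6·0+3·4 = 12
J: 2·6 = 12 | 6·0+3·4 = 12
D: 2·3 = 6 | 6·0+3·2 = 6
Y: 2·3 = 6 | 6·0+3·2 = 6
gcd(2,6,3) = 1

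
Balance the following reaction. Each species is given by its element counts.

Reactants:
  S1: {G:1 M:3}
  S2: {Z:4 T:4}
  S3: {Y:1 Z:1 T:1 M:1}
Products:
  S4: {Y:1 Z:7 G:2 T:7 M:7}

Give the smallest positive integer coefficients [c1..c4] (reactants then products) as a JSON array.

Coefficients: [4, 3, 2, 2]

Y: 4·0+3·0+2·1 = 2 | 2·1 = 2
Z: 4·0+3·4+2·1 = 14 | 2·7 = 14
G: 4·1+3·0+2·0 = 4 | 2·2 = 4
T: 4·0+3·4+2·1 = 14 | 2·7 = 14
M: 4·3+3·0+2·1 = 14 | 2·7 = 14
gcd(4,3,2,2) = 1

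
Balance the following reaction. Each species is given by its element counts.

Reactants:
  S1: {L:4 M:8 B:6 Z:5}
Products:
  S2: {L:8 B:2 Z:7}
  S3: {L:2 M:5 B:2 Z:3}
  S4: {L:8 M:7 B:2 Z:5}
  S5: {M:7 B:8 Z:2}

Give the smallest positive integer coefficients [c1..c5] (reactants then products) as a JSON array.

L: 6·4 = 24 | 1·8+4·2+1·8+3·0 = 24
M: 6·8 = 48 | 1·0+4·5+1·7+3·7 = 48
B: 6·6 = 36 | 1·2+4·2+1·2+3·8 = 36
Z: 6·5 = 30 | 1·7+4·3+1·5+3·2 = 30
gcd(6,1,4,1,3) = 1

Coefficients: [6, 1, 4, 1, 3]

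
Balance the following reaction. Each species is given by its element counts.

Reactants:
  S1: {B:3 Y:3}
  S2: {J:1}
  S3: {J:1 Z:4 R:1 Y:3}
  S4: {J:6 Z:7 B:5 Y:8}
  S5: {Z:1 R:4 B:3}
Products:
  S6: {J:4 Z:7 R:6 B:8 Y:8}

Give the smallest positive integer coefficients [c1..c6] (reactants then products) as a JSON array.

Coefficients: [4, 6, 4, 1, 5, 4]

J: 4·0+6·1+4·1+1·6+5·0 = 16 | 4·4 = 16
Z: 4·0+6·0+4·4+1·7+5·1 = 28 | 4·7 = 28
R: 4·0+6·0+4·1+1·0+5·4 = 24 | 4·6 = 24
B: 4·3+6·0+4·0+1·5+5·3 = 32 | 4·8 = 32
Y: 4·3+6·0+4·3+1·8+5·0 = 32 | 4·8 = 32
gcd(4,6,4,1,5,4) = 1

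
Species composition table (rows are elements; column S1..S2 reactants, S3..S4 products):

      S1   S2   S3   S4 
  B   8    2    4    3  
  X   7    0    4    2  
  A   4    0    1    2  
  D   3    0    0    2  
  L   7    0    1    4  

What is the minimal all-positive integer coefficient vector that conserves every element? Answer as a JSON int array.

Coefficients: [4, 1, 4, 6]

B: 4·8+1·2 = 34 | 4·4+6·3 = 34
X: 4·7+1·0 = 28 | 4·4+6·2 = 28
A: 4·4+1·0 = 16 | 4·1+6·2 = 16
D: 4·3+1·0 = 12 | 4·0+6·2 = 12
L: 4·7+1·0 = 28 | 4·1+6·4 = 28
gcd(4,1,4,6) = 1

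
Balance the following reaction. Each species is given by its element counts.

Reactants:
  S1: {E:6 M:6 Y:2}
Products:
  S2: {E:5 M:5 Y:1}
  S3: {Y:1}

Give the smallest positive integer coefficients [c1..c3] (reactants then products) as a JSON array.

E: 5·6 = 30 | 6·5+4·0 = 30
M: 5·6 = 30 | 6·5+4·0 = 30
Y: 5·2 = 10 | 6·1+4·1 = 10
gcd(5,6,4) = 1

Coefficients: [5, 6, 4]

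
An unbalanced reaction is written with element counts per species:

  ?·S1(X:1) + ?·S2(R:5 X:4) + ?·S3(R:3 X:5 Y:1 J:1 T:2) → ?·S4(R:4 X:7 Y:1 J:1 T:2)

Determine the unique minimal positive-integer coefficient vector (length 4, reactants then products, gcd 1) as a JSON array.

Coefficients: [6, 1, 5, 5]

R: 6·0+1·5+5·3 = 20 | 5·4 = 20
X: 6·1+1·4+5·5 = 35 | 5·7 = 35
Y: 6·0+1·0+5·1 = 5 | 5·1 = 5
J: 6·0+1·0+5·1 = 5 | 5·1 = 5
T: 6·0+1·0+5·2 = 10 | 5·2 = 10
gcd(6,1,5,5) = 1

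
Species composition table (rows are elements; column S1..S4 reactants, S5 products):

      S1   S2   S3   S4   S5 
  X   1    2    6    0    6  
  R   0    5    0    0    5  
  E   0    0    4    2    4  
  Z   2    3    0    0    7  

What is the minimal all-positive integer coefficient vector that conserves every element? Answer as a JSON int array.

Coefficients: [6, 3, 1, 4, 3]

X: 6·1+3·2+1·6+4·0 = 18 | 3·6 = 18
R: 6·0+3·5+1·0+4·0 = 15 | 3·5 = 15
E: 6·0+3·0+1·4+4·2 = 12 | 3·4 = 12
Z: 6·2+3·3+1·0+4·0 = 21 | 3·7 = 21
gcd(6,3,1,4,3) = 1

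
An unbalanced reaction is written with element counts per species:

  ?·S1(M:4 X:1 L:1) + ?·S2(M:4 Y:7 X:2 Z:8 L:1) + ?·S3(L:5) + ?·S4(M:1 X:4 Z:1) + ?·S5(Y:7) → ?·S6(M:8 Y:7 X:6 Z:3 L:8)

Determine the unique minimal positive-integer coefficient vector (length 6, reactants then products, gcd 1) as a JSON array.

M: 6·4+1·4+5·0+4·1+3·0 = 32 | 4·8 = 32
Y: 6·0+1·7+5·0+4·0+3·7 = 28 | 4·7 = 28
X: 6·1+1·2+5·0+4·4+3·0 = 24 | 4·6 = 24
Z: 6·0+1·8+5·0+4·1+3·0 = 12 | 4·3 = 12
L: 6·1+1·1+5·5+4·0+3·0 = 32 | 4·8 = 32
gcd(6,1,5,4,3,4) = 1

Coefficients: [6, 1, 5, 4, 3, 4]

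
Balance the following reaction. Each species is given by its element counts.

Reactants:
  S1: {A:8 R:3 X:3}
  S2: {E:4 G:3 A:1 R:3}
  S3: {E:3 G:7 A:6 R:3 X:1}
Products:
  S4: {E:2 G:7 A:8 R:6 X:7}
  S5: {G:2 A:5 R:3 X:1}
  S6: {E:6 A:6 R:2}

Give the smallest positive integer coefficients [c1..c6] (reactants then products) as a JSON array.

Coefficients: [6, 4, 2, 2, 6, 3]

E: 6·0+4·4+2·3 = 22 | 2·2+6·0+3·6 = 22
G: 6·0+4·3+2·7 = 26 | 2·7+6·2+3·0 = 26
A: 6·8+4·1+2·6 = 64 | 2·8+6·5+3·6 = 64
R: 6·3+4·3+2·3 = 36 | 2·6+6·3+3·2 = 36
X: 6·3+4·0+2·1 = 20 | 2·7+6·1+3·0 = 20
gcd(6,4,2,2,6,3) = 1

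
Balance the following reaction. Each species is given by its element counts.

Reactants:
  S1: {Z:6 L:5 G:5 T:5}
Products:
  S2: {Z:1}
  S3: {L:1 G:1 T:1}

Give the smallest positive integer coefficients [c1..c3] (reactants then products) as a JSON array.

Coefficients: [1, 6, 5]

Z: 1·6 = 6 | 6·1+5·0 = 6
L: 1·5 = 5 | 6·0+5·1 = 5
G: 1·5 = 5 | 6·0+5·1 = 5
T: 1·5 = 5 | 6·0+5·1 = 5
gcd(1,6,5) = 1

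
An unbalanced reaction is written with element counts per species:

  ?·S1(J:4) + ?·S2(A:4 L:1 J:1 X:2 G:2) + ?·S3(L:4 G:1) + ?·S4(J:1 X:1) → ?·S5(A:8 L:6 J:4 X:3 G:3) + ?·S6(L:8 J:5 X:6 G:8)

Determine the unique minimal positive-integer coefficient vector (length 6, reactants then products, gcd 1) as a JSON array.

Coefficients: [2, 6, 5, 3, 3, 1]

A: 2·0+6·4+5·0+3·0 = 24 | 3·8+1·0 = 24
L: 2·0+6·1+5·4+3·0 = 26 | 3·6+1·8 = 26
J: 2·4+6·1+5·0+3·1 = 17 | 3·4+1·5 = 17
X: 2·0+6·2+5·0+3·1 = 15 | 3·3+1·6 = 15
G: 2·0+6·2+5·1+3·0 = 17 | 3·3+1·8 = 17
gcd(2,6,5,3,3,1) = 1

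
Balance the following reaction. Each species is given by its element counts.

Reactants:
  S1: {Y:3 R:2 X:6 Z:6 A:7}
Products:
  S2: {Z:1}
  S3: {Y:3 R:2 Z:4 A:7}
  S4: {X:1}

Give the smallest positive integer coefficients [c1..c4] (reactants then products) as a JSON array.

Coefficients: [1, 2, 1, 6]

Y: 1·3 = 3 | 2·0+1·3+6·0 = 3
R: 1·2 = 2 | 2·0+1·2+6·0 = 2
X: 1·6 = 6 | 2·0+1·0+6·1 = 6
Z: 1·6 = 6 | 2·1+1·4+6·0 = 6
A: 1·7 = 7 | 2·0+1·7+6·0 = 7
gcd(1,2,1,6) = 1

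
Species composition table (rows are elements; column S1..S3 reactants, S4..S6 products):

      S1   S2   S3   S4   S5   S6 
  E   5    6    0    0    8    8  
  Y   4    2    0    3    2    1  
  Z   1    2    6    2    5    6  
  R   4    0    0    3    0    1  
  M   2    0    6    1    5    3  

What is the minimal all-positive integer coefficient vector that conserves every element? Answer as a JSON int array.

E: 4·5+6·6+5·0 = 56 | 5·0+6·8+1·8 = 56
Y: 4·4+6·2+5·0 = 28 | 5·3+6·2+1·1 = 28
Z: 4·1+6·2+5·6 = 46 | 5·2+6·5+1·6 = 46
R: 4·4+6·0+5·0 = 16 | 5·3+6·0+1·1 = 16
M: 4·2+6·0+5·6 = 38 | 5·1+6·5+1·3 = 38
gcd(4,6,5,5,6,1) = 1

Coefficients: [4, 6, 5, 5, 6, 1]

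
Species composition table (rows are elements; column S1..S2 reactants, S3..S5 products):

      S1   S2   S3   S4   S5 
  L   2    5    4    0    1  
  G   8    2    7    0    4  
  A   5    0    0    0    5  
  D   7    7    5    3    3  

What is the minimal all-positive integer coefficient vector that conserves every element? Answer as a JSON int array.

L: 3·2+1·5 = 11 | 2·4+3·0+3·1 = 11
G: 3·8+1·2 = 26 | 2·7+3·0+3·4 = 26
A: 3·5+1·0 = 15 | 2·0+3·0+3·5 = 15
D: 3·7+1·7 = 28 | 2·5+3·3+3·3 = 28
gcd(3,1,2,3,3) = 1

Coefficients: [3, 1, 2, 3, 3]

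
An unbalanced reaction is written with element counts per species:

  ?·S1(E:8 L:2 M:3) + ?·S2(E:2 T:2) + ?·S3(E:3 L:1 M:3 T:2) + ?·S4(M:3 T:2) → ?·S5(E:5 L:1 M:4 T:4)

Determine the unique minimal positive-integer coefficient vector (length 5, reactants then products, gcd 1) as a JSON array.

Coefficients: [1, 5, 4, 3, 6]

E: 1·8+5·2+4·3+3·0 = 30 | 6·5 = 30
L: 1·2+5·0+4·1+3·0 = 6 | 6·1 = 6
M: 1·3+5·0+4·3+3·3 = 24 | 6·4 = 24
T: 1·0+5·2+4·2+3·2 = 24 | 6·4 = 24
gcd(1,5,4,3,6) = 1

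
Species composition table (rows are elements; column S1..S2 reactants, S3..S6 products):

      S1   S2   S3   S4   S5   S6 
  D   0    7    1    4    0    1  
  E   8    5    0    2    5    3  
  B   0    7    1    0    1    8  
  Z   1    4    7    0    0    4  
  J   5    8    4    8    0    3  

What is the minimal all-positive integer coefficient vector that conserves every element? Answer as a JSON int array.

Coefficients: [3, 2, 1, 3, 5, 1]

D: 3·0+2·7 = 14 | 1·1+3·4+5·0+1·1 = 14
E: 3·8+2·5 = 34 | 1·0+3·2+5·5+1·3 = 34
B: 3·0+2·7 = 14 | 1·1+3·0+5·1+1·8 = 14
Z: 3·1+2·4 = 11 | 1·7+3·0+5·0+1·4 = 11
J: 3·5+2·8 = 31 | 1·4+3·8+5·0+1·3 = 31
gcd(3,2,1,3,5,1) = 1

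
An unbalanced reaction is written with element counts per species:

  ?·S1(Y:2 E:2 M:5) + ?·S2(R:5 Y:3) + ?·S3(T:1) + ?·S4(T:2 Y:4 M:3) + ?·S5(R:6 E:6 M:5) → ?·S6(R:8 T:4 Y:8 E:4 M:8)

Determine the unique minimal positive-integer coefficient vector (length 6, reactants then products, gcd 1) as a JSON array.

R: 1·0+2·5+4·0+2·0+1·6 = 16 | 2·8 = 16
T: 1·0+2·0+4·1+2·2+1·0 = 8 | 2·4 = 8
Y: 1·2+2·3+4·0+2·4+1·0 = 16 | 2·8 = 16
E: 1·2+2·0+4·0+2·0+1·6 = 8 | 2·4 = 8
M: 1·5+2·0+4·0+2·3+1·5 = 16 | 2·8 = 16
gcd(1,2,4,2,1,2) = 1

Coefficients: [1, 2, 4, 2, 1, 2]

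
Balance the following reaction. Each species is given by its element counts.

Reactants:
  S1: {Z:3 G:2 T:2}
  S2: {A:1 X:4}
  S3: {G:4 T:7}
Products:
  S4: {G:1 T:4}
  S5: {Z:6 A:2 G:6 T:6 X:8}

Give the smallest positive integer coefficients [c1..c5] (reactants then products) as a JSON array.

Coefficients: [6, 6, 2, 2, 3]

Z: 6·3+6·0+2·0 = 18 | 2·0+3·6 = 18
A: 6·0+6·1+2·0 = 6 | 2·0+3·2 = 6
G: 6·2+6·0+2·4 = 20 | 2·1+3·6 = 20
T: 6·2+6·0+2·7 = 26 | 2·4+3·6 = 26
X: 6·0+6·4+2·0 = 24 | 2·0+3·8 = 24
gcd(6,6,2,2,3) = 1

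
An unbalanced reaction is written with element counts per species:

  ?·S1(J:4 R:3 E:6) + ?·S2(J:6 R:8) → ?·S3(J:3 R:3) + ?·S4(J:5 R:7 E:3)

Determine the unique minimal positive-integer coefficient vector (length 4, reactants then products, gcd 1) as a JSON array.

J: 2·4+5·6 = 38 | 6·3+4·5 = 38
R: 2·3+5·8 = 46 | 6·3+4·7 = 46
E: 2·6+5·0 = 12 | 6·0+4·3 = 12
gcd(2,5,6,4) = 1

Coefficients: [2, 5, 6, 4]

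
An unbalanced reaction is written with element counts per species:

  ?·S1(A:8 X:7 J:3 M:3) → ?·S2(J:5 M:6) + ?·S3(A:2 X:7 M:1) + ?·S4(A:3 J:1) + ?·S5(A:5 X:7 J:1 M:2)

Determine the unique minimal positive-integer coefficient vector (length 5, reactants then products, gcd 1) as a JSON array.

A: 5·8 = 40 | 1·0+1·2+6·3+4·5 = 40
X: 5·7 = 35 | 1·0+1·7+6·0+4·7 = 35
J: 5·3 = 15 | 1·5+1·0+6·1+4·1 = 15
M: 5·3 = 15 | 1·6+1·1+6·0+4·2 = 15
gcd(5,1,1,6,4) = 1

Coefficients: [5, 1, 1, 6, 4]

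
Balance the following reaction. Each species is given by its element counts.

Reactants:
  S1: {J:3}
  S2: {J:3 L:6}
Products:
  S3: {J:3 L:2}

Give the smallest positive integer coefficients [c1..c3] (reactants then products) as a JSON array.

Coefficients: [2, 1, 3]

J: 2·3+1·3 = 9 | 3·3 = 9
L: 2·0+1·6 = 6 | 3·2 = 6
gcd(2,1,3) = 1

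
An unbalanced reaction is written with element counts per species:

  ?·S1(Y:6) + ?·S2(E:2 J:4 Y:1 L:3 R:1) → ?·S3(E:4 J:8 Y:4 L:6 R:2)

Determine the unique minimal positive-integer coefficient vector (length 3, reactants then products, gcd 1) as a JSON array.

Coefficients: [1, 6, 3]

E: 1·0+6·2 = 12 | 3·4 = 12
J: 1·0+6·4 = 24 | 3·8 = 24
Y: 1·6+6·1 = 12 | 3·4 = 12
L: 1·0+6·3 = 18 | 3·6 = 18
R: 1·0+6·1 = 6 | 3·2 = 6
gcd(1,6,3) = 1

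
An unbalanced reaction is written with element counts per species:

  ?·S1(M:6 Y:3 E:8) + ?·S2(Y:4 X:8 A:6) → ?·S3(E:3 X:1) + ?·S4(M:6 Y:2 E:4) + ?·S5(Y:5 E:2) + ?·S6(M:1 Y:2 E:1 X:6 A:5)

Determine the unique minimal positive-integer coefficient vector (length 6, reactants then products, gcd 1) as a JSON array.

Coefficients: [5, 5, 4, 4, 3, 6]

M: 5·6+5·0 = 30 | 4·0+4·6+3·0+6·1 = 30
Y: 5·3+5·4 = 35 | 4·0+4·2+3·5+6·2 = 35
E: 5·8+5·0 = 40 | 4·3+4·4+3·2+6·1 = 40
X: 5·0+5·8 = 40 | 4·1+4·0+3·0+6·6 = 40
A: 5·0+5·6 = 30 | 4·0+4·0+3·0+6·5 = 30
gcd(5,5,4,4,3,6) = 1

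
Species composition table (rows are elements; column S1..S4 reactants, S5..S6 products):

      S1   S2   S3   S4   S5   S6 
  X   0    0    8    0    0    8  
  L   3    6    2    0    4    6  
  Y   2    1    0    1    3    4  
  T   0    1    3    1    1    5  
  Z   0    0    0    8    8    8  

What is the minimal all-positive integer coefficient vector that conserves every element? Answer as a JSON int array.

X: 6·0+1·0+1·8+6·0 = 8 | 5·0+1·8 = 8
L: 6·3+1·6+1·2+6·0 = 26 | 5·4+1·6 = 26
Y: 6·2+1·1+1·0+6·1 = 19 | 5·3+1·4 = 19
T: 6·0+1·1+1·3+6·1 = 10 | 5·1+1·5 = 10
Z: 6·0+1·0+1·0+6·8 = 48 | 5·8+1·8 = 48
gcd(6,1,1,6,5,1) = 1

Coefficients: [6, 1, 1, 6, 5, 1]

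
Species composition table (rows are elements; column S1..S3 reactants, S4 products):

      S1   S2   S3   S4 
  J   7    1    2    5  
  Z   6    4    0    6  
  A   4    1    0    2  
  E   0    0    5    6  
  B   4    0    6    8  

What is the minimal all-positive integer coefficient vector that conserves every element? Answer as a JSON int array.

Coefficients: [1, 6, 6, 5]

J: 1·7+6·1+6·2 = 25 | 5·5 = 25
Z: 1·6+6·4+6·0 = 30 | 5·6 = 30
A: 1·4+6·1+6·0 = 10 | 5·2 = 10
E: 1·0+6·0+6·5 = 30 | 5·6 = 30
B: 1·4+6·0+6·6 = 40 | 5·8 = 40
gcd(1,6,6,5) = 1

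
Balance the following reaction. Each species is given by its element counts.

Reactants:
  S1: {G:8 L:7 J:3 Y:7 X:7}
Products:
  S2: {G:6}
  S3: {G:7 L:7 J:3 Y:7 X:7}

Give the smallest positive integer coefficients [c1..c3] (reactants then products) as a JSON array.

G: 6·8 = 48 | 1·6+6·7 = 48
L: 6·7 = 42 | 1·0+6·7 = 42
J: 6·3 = 18 | 1·0+6·3 = 18
Y: 6·7 = 42 | 1·0+6·7 = 42
X: 6·7 = 42 | 1·0+6·7 = 42
gcd(6,1,6) = 1

Coefficients: [6, 1, 6]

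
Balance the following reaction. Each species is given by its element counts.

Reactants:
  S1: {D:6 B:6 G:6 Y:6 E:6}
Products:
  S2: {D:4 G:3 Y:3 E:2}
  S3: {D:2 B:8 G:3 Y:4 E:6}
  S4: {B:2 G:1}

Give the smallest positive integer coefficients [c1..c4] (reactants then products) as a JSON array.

D: 5·6 = 30 | 6·4+3·2+3·0 = 30
B: 5·6 = 30 | 6·0+3·8+3·2 = 30
G: 5·6 = 30 | 6·3+3·3+3·1 = 30
Y: 5·6 = 30 | 6·3+3·4+3·0 = 30
E: 5·6 = 30 | 6·2+3·6+3·0 = 30
gcd(5,6,3,3) = 1

Coefficients: [5, 6, 3, 3]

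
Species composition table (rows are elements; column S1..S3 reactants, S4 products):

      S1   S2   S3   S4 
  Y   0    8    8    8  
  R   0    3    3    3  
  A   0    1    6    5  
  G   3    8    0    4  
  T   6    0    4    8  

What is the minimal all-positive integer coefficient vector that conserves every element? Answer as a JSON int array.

Y: 4·0+1·8+4·8 = 40 | 5·8 = 40
R: 4·0+1·3+4·3 = 15 | 5·3 = 15
A: 4·0+1·1+4·6 = 25 | 5·5 = 25
G: 4·3+1·8+4·0 = 20 | 5·4 = 20
T: 4·6+1·0+4·4 = 40 | 5·8 = 40
gcd(4,1,4,5) = 1

Coefficients: [4, 1, 4, 5]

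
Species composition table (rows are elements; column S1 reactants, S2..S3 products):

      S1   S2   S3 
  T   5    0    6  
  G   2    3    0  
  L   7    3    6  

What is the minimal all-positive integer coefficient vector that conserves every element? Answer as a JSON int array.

T: 6·5 = 30 | 4·0+5·6 = 30
G: 6·2 = 12 | 4·3+5·0 = 12
L: 6·7 = 42 | 4·3+5·6 = 42
gcd(6,4,5) = 1

Coefficients: [6, 4, 5]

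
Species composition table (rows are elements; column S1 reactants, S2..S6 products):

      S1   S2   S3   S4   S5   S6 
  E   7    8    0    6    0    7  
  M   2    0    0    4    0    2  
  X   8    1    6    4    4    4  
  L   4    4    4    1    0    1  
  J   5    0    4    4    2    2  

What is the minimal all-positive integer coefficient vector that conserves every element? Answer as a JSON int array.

E: 6·7 = 42 | 2·8+3·0+2·6+3·0+2·7 = 42
M: 6·2 = 12 | 2·0+3·0+2·4+3·0+2·2 = 12
X: 6·8 = 48 | 2·1+3·6+2·4+3·4+2·4 = 48
L: 6·4 = 24 | 2·4+3·4+2·1+3·0+2·1 = 24
J: 6·5 = 30 | 2·0+3·4+2·4+3·2+2·2 = 30
gcd(6,2,3,2,3,2) = 1

Coefficients: [6, 2, 3, 2, 3, 2]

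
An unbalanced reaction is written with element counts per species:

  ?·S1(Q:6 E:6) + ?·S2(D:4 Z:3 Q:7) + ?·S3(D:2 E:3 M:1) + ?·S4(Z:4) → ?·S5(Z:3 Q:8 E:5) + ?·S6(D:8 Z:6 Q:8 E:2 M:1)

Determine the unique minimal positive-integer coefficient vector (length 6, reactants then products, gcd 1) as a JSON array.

Coefficients: [1, 6, 4, 3, 2, 4]

D: 1·0+6·4+4·2+3·0 = 32 | 2·0+4·8 = 32
Z: 1·0+6·3+4·0+3·4 = 30 | 2·3+4·6 = 30
Q: 1·6+6·7+4·0+3·0 = 48 | 2·8+4·8 = 48
E: 1·6+6·0+4·3+3·0 = 18 | 2·5+4·2 = 18
M: 1·0+6·0+4·1+3·0 = 4 | 2·0+4·1 = 4
gcd(1,6,4,3,2,4) = 1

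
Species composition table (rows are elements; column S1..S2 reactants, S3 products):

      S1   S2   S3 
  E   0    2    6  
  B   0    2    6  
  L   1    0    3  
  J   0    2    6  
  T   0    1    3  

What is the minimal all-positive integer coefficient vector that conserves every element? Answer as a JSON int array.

Coefficients: [3, 3, 1]

E: 3·0+3·2 = 6 | 1·6 = 6
B: 3·0+3·2 = 6 | 1·6 = 6
L: 3·1+3·0 = 3 | 1·3 = 3
J: 3·0+3·2 = 6 | 1·6 = 6
T: 3·0+3·1 = 3 | 1·3 = 3
gcd(3,3,1) = 1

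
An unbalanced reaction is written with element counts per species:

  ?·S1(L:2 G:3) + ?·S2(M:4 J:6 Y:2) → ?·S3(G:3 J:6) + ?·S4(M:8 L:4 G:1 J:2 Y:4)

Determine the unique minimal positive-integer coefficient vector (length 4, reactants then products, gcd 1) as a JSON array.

M: 6·0+6·4 = 24 | 5·0+3·8 = 24
L: 6·2+6·0 = 12 | 5·0+3·4 = 12
G: 6·3+6·0 = 18 | 5·3+3·1 = 18
J: 6·0+6·6 = 36 | 5·6+3·2 = 36
Y: 6·0+6·2 = 12 | 5·0+3·4 = 12
gcd(6,6,5,3) = 1

Coefficients: [6, 6, 5, 3]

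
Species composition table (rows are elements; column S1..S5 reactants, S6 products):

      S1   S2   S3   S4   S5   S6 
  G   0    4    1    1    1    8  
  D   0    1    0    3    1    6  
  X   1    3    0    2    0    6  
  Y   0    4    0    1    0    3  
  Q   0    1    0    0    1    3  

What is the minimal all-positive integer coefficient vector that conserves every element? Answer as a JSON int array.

G: 5·0+1·4+5·1+2·1+5·1 = 16 | 2·8 = 16
D: 5·0+1·1+5·0+2·3+5·1 = 12 | 2·6 = 12
X: 5·1+1·3+5·0+2·2+5·0 = 12 | 2·6 = 12
Y: 5·0+1·4+5·0+2·1+5·0 = 6 | 2·3 = 6
Q: 5·0+1·1+5·0+2·0+5·1 = 6 | 2·3 = 6
gcd(5,1,5,2,5,2) = 1

Coefficients: [5, 1, 5, 2, 5, 2]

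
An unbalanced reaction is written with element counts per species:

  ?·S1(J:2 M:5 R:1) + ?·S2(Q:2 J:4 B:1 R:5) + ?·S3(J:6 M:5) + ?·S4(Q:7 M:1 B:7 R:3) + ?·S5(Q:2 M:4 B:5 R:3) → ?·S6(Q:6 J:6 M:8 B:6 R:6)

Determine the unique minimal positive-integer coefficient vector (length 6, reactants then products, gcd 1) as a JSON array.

Q: 6·0+3·2+2·0+4·7+1·2 = 36 | 6·6 = 36
J: 6·2+3·4+2·6+4·0+1·0 = 36 | 6·6 = 36
M: 6·5+3·0+2·5+4·1+1·4 = 48 | 6·8 = 48
B: 6·0+3·1+2·0+4·7+1·5 = 36 | 6·6 = 36
R: 6·1+3·5+2·0+4·3+1·3 = 36 | 6·6 = 36
gcd(6,3,2,4,1,6) = 1

Coefficients: [6, 3, 2, 4, 1, 6]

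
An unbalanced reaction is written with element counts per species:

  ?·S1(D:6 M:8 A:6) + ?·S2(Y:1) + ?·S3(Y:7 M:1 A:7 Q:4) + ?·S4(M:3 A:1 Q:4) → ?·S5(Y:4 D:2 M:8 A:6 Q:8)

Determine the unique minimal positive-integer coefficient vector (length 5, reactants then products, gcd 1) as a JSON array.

Y: 1·0+5·1+1·7+5·0 = 12 | 3·4 = 12
D: 1·6+5·0+1·0+5·0 = 6 | 3·2 = 6
M: 1·8+5·0+1·1+5·3 = 24 | 3·8 = 24
A: 1·6+5·0+1·7+5·1 = 18 | 3·6 = 18
Q: 1·0+5·0+1·4+5·4 = 24 | 3·8 = 24
gcd(1,5,1,5,3) = 1

Coefficients: [1, 5, 1, 5, 3]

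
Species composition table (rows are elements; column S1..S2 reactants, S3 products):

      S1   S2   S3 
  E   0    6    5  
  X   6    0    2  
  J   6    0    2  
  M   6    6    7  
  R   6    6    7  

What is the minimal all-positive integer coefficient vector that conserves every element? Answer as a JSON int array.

Coefficients: [2, 5, 6]

E: 2·0+5·6 = 30 | 6·5 = 30
X: 2·6+5·0 = 12 | 6·2 = 12
J: 2·6+5·0 = 12 | 6·2 = 12
M: 2·6+5·6 = 42 | 6·7 = 42
R: 2·6+5·6 = 42 | 6·7 = 42
gcd(2,5,6) = 1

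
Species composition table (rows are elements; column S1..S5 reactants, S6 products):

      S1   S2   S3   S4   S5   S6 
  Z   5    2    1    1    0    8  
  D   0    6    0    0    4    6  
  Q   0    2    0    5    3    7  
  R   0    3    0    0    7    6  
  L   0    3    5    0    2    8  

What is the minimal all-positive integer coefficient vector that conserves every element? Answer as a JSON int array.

Coefficients: [5, 3, 5, 4, 3, 5]

Z: 5·5+3·2+5·1+4·1+3·0 = 40 | 5·8 = 40
D: 5·0+3·6+5·0+4·0+3·4 = 30 | 5·6 = 30
Q: 5·0+3·2+5·0+4·5+3·3 = 35 | 5·7 = 35
R: 5·0+3·3+5·0+4·0+3·7 = 30 | 5·6 = 30
L: 5·0+3·3+5·5+4·0+3·2 = 40 | 5·8 = 40
gcd(5,3,5,4,3,5) = 1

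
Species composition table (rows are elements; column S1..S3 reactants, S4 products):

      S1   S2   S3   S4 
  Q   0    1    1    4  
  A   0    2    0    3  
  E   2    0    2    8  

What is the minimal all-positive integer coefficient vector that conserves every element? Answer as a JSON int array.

Coefficients: [3, 3, 5, 2]

Q: 3·0+3·1+5·1 = 8 | 2·4 = 8
A: 3·0+3·2+5·0 = 6 | 2·3 = 6
E: 3·2+3·0+5·2 = 16 | 2·8 = 16
gcd(3,3,5,2) = 1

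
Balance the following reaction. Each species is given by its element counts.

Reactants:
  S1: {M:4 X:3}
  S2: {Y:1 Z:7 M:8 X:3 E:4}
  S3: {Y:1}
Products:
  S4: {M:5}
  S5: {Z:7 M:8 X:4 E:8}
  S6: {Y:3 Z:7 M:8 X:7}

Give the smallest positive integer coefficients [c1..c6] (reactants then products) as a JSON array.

Y: 5·0+6·1+3·1 = 9 | 4·0+3·0+3·3 = 9
Z: 5·0+6·7+3·0 = 42 | 4·0+3·7+3·7 = 42
M: 5·4+6·8+3·0 = 68 | 4·5+3·8+3·8 = 68
X: 5·3+6·3+3·0 = 33 | 4·0+3·4+3·7 = 33
E: 5·0+6·4+3·0 = 24 | 4·0+3·8+3·0 = 24
gcd(5,6,3,4,3,3) = 1

Coefficients: [5, 6, 3, 4, 3, 3]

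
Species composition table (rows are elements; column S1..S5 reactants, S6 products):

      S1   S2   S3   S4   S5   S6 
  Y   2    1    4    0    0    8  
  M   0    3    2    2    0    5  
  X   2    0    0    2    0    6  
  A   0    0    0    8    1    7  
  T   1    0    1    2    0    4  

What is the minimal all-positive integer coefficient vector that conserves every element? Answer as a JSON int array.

Coefficients: [5, 2, 1, 1, 6, 2]

Y: 5·2+2·1+1·4+1·0+6·0 = 16 | 2·8 = 16
M: 5·0+2·3+1·2+1·2+6·0 = 10 | 2·5 = 10
X: 5·2+2·0+1·0+1·2+6·0 = 12 | 2·6 = 12
A: 5·0+2·0+1·0+1·8+6·1 = 14 | 2·7 = 14
T: 5·1+2·0+1·1+1·2+6·0 = 8 | 2·4 = 8
gcd(5,2,1,1,6,2) = 1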